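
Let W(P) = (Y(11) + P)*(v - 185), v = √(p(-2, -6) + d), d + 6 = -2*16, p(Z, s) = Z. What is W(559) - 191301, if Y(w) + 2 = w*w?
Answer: -316731 + 1356*I*√10 ≈ -3.1673e+5 + 4288.0*I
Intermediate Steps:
Y(w) = -2 + w² (Y(w) = -2 + w*w = -2 + w²)
d = -38 (d = -6 - 2*16 = -6 - 32 = -38)
v = 2*I*√10 (v = √(-2 - 38) = √(-40) = 2*I*√10 ≈ 6.3246*I)
W(P) = (-185 + 2*I*√10)*(119 + P) (W(P) = ((-2 + 11²) + P)*(2*I*√10 - 185) = ((-2 + 121) + P)*(-185 + 2*I*√10) = (119 + P)*(-185 + 2*I*√10) = (-185 + 2*I*√10)*(119 + P))
W(559) - 191301 = (-22015 - 185*559 + 238*I*√10 + 2*I*559*√10) - 191301 = (-22015 - 103415 + 238*I*√10 + 1118*I*√10) - 191301 = (-125430 + 1356*I*√10) - 191301 = -316731 + 1356*I*√10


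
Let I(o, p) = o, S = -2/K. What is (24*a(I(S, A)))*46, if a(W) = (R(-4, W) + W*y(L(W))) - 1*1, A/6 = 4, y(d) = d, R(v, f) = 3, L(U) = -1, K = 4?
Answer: 2760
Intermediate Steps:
A = 24 (A = 6*4 = 24)
S = -1/2 (S = -2/4 = -2*1/4 = -1/2 ≈ -0.50000)
a(W) = 2 - W (a(W) = (3 + W*(-1)) - 1*1 = (3 - W) - 1 = 2 - W)
(24*a(I(S, A)))*46 = (24*(2 - 1*(-1/2)))*46 = (24*(2 + 1/2))*46 = (24*(5/2))*46 = 60*46 = 2760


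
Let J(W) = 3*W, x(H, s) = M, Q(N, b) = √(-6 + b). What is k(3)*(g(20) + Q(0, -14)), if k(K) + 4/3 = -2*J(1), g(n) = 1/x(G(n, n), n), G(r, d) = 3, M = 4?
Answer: -11/6 - 44*I*√5/3 ≈ -1.8333 - 32.796*I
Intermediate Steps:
x(H, s) = 4
g(n) = ¼ (g(n) = 1/4 = ¼)
k(K) = -22/3 (k(K) = -4/3 - 6 = -22/3)
k(3)*(g(20) + Q(0, -14)) = -22*(¼ + √(-6 - 14))/3 = -22*(¼ + √(-20))/3 = -22*(¼ + 2*I*√5)/3 = -11/6 - 44*I*√5/3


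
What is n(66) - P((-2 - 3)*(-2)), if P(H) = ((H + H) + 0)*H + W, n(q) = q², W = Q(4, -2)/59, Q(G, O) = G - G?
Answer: 4156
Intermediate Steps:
Q(G, O) = 0
W = 0 (W = 0/59 = 0*(1/59) = 0)
P(H) = 2*H² (P(H) = ((H + H) + 0)*H + 0 = (2*H + 0)*H + 0 = (2*H)*H + 0 = 2*H² + 0 = 2*H²)
n(66) - P((-2 - 3)*(-2)) = 66² - 2*((-2 - 3)*(-2))² = 4356 - 2*(-5*(-2))² = 4356 - 2*10² = 4356 - 2*100 = 4356 - 1*200 = 4356 - 200 = 4156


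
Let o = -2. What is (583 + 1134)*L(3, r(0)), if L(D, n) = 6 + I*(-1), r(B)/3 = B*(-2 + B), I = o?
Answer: 13736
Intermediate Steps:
I = -2
r(B) = 3*B*(-2 + B) (r(B) = 3*(B*(-2 + B)) = 3*B*(-2 + B))
L(D, n) = 8 (L(D, n) = 6 - 2*(-1) = 6 + 2 = 8)
(583 + 1134)*L(3, r(0)) = (583 + 1134)*8 = 1717*8 = 13736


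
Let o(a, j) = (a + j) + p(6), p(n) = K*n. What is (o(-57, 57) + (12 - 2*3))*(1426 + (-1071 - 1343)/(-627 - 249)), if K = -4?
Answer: -1877385/73 ≈ -25718.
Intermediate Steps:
p(n) = -4*n
o(a, j) = -24 + a + j (o(a, j) = (a + j) - 4*6 = (a + j) - 24 = -24 + a + j)
(o(-57, 57) + (12 - 2*3))*(1426 + (-1071 - 1343)/(-627 - 249)) = ((-24 - 57 + 57) + (12 - 2*3))*(1426 + (-1071 - 1343)/(-627 - 249)) = (-24 + (12 - 6))*(1426 - 2414/(-876)) = (-24 + 6)*(1426 - 2414*(-1/876)) = -18*(1426 + 1207/438) = -18*625795/438 = -1877385/73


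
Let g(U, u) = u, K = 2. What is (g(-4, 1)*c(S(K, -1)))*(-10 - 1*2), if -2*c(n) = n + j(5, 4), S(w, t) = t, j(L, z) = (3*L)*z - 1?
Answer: 348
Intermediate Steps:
j(L, z) = -1 + 3*L*z (j(L, z) = 3*L*z - 1 = -1 + 3*L*z)
c(n) = -59/2 - n/2 (c(n) = -(n + (-1 + 3*5*4))/2 = -(n + (-1 + 60))/2 = -(n + 59)/2 = -(59 + n)/2 = -59/2 - n/2)
(g(-4, 1)*c(S(K, -1)))*(-10 - 1*2) = (1*(-59/2 - ½*(-1)))*(-10 - 1*2) = (1*(-59/2 + ½))*(-10 - 2) = (1*(-29))*(-12) = -29*(-12) = 348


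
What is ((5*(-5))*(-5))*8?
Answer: 1000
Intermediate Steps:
((5*(-5))*(-5))*8 = -25*(-5)*8 = 125*8 = 1000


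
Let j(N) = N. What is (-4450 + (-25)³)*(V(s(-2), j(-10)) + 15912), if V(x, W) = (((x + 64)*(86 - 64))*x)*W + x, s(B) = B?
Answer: -867039250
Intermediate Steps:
V(x, W) = x + W*x*(1408 + 22*x) (V(x, W) = (((64 + x)*22)*x)*W + x = ((1408 + 22*x)*x)*W + x = (x*(1408 + 22*x))*W + x = W*x*(1408 + 22*x) + x = x + W*x*(1408 + 22*x))
(-4450 + (-25)³)*(V(s(-2), j(-10)) + 15912) = (-4450 + (-25)³)*(-2*(1 + 1408*(-10) + 22*(-10)*(-2)) + 15912) = (-4450 - 15625)*(-2*(1 - 14080 + 440) + 15912) = -20075*(-2*(-13639) + 15912) = -20075*(27278 + 15912) = -20075*43190 = -867039250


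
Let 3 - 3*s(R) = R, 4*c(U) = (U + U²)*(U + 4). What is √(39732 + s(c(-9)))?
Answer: √39763 ≈ 199.41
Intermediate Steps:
c(U) = (4 + U)*(U + U²)/4 (c(U) = ((U + U²)*(U + 4))/4 = ((U + U²)*(4 + U))/4 = ((4 + U)*(U + U²))/4 = (4 + U)*(U + U²)/4)
s(R) = 1 - R/3
√(39732 + s(c(-9))) = √(39732 + (1 - (-9)*(4 + (-9)² + 5*(-9))/12)) = √(39732 + (1 - (-9)*(4 + 81 - 45)/12)) = √(39732 + (1 - (-9)*40/12)) = √(39732 + (1 - ⅓*(-90))) = √(39732 + (1 + 30)) = √(39732 + 31) = √39763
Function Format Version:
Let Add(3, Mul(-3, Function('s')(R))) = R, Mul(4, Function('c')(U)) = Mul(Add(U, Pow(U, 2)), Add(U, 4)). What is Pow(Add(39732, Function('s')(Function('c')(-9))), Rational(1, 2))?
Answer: Pow(39763, Rational(1, 2)) ≈ 199.41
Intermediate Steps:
Function('c')(U) = Mul(Rational(1, 4), Add(4, U), Add(U, Pow(U, 2))) (Function('c')(U) = Mul(Rational(1, 4), Mul(Add(U, Pow(U, 2)), Add(U, 4))) = Mul(Rational(1, 4), Mul(Add(U, Pow(U, 2)), Add(4, U))) = Mul(Rational(1, 4), Mul(Add(4, U), Add(U, Pow(U, 2)))) = Mul(Rational(1, 4), Add(4, U), Add(U, Pow(U, 2))))
Function('s')(R) = Add(1, Mul(Rational(-1, 3), R))
Pow(Add(39732, Function('s')(Function('c')(-9))), Rational(1, 2)) = Pow(Add(39732, Add(1, Mul(Rational(-1, 3), Mul(Rational(1, 4), -9, Add(4, Pow(-9, 2), Mul(5, -9)))))), Rational(1, 2)) = Pow(Add(39732, Add(1, Mul(Rational(-1, 3), Mul(Rational(1, 4), -9, Add(4, 81, -45))))), Rational(1, 2)) = Pow(Add(39732, Add(1, Mul(Rational(-1, 3), Mul(Rational(1, 4), -9, 40)))), Rational(1, 2)) = Pow(Add(39732, Add(1, Mul(Rational(-1, 3), -90))), Rational(1, 2)) = Pow(Add(39732, Add(1, 30)), Rational(1, 2)) = Pow(Add(39732, 31), Rational(1, 2)) = Pow(39763, Rational(1, 2))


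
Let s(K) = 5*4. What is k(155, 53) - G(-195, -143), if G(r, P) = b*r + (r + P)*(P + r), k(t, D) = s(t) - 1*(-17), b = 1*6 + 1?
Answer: -112842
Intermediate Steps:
b = 7 (b = 6 + 1 = 7)
s(K) = 20
k(t, D) = 37 (k(t, D) = 20 - 1*(-17) = 20 + 17 = 37)
G(r, P) = (P + r)² + 7*r (G(r, P) = 7*r + (r + P)*(P + r) = 7*r + (P + r)*(P + r) = 7*r + (P + r)² = (P + r)² + 7*r)
k(155, 53) - G(-195, -143) = 37 - ((-143 - 195)² + 7*(-195)) = 37 - ((-338)² - 1365) = 37 - (114244 - 1365) = 37 - 1*112879 = 37 - 112879 = -112842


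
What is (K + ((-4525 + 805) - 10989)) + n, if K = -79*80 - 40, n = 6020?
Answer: -15049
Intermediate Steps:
K = -6360 (K = -6320 - 40 = -6360)
(K + ((-4525 + 805) - 10989)) + n = (-6360 + ((-4525 + 805) - 10989)) + 6020 = (-6360 + (-3720 - 10989)) + 6020 = (-6360 - 14709) + 6020 = -21069 + 6020 = -15049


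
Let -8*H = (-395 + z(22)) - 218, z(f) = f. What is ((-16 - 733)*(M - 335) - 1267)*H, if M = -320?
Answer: 36149106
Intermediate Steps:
H = 591/8 (H = -((-395 + 22) - 218)/8 = -(-373 - 218)/8 = -⅛*(-591) = 591/8 ≈ 73.875)
((-16 - 733)*(M - 335) - 1267)*H = ((-16 - 733)*(-320 - 335) - 1267)*(591/8) = (-749*(-655) - 1267)*(591/8) = (490595 - 1267)*(591/8) = 489328*(591/8) = 36149106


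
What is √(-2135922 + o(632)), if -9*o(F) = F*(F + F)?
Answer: I*√20022146/3 ≈ 1491.5*I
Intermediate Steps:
o(F) = -2*F²/9 (o(F) = -F*(F + F)/9 = -F*2*F/9 = -2*F²/9)
√(-2135922 + o(632)) = √(-2135922 - 2/9*632²) = √(-2135922 - 2/9*399424) = √(-2135922 - 798848/9) = √(-20022146/9) = I*√20022146/3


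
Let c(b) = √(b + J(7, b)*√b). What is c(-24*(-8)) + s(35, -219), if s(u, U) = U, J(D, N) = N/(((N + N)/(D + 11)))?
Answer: -219 + 2*√(48 + 18*√3) ≈ -201.20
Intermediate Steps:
J(D, N) = 11/2 + D/2 (J(D, N) = N/(((2*N)/(11 + D))) = N/((2*N/(11 + D))) = N*((11 + D)/(2*N)) = 11/2 + D/2)
c(b) = √(b + 9*√b) (c(b) = √(b + (11/2 + (½)*7)*√b) = √(b + (11/2 + 7/2)*√b) = √(b + 9*√b))
c(-24*(-8)) + s(35, -219) = √(-24*(-8) + 9*√(-24*(-8))) - 219 = √(192 + 9*√192) - 219 = √(192 + 9*(8*√3)) - 219 = √(192 + 72*√3) - 219 = -219 + √(192 + 72*√3)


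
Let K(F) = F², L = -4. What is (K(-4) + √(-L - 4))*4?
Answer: 64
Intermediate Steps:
(K(-4) + √(-L - 4))*4 = ((-4)² + √(-1*(-4) - 4))*4 = (16 + √(4 - 4))*4 = (16 + √0)*4 = (16 + 0)*4 = 16*4 = 64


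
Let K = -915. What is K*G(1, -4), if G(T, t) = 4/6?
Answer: -610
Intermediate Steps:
G(T, t) = ⅔ (G(T, t) = 4*(⅙) = ⅔)
K*G(1, -4) = -915*⅔ = -610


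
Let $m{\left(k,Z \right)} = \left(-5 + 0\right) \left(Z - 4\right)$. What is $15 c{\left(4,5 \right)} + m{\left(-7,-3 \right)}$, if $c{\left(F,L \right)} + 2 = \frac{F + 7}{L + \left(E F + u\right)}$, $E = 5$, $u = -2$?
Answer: $\frac{280}{23} \approx 12.174$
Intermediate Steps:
$m{\left(k,Z \right)} = 20 - 5 Z$ ($m{\left(k,Z \right)} = - 5 \left(-4 + Z\right) = 20 - 5 Z$)
$c{\left(F,L \right)} = -2 + \frac{7 + F}{-2 + L + 5 F}$ ($c{\left(F,L \right)} = -2 + \frac{F + 7}{L + \left(5 F - 2\right)} = -2 + \frac{7 + F}{L + \left(-2 + 5 F\right)} = -2 + \frac{7 + F}{-2 + L + 5 F}$)
$15 c{\left(4,5 \right)} + m{\left(-7,-3 \right)} = 15 \frac{11 - 36 - 10}{-2 + 5 + 5 \cdot 4} + \left(20 - -15\right) = 15 \frac{11 - 36 - 10}{-2 + 5 + 20} + \left(20 + 15\right) = 15 \cdot \frac{1}{23} \left(-35\right) + 35 = 15 \left(- \frac{35}{23}\right) + 35 = - \frac{525}{23} + 35 = \frac{280}{23}$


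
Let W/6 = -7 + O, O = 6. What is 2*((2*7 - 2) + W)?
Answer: 12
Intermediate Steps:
W = -6 (W = 6*(-7 + 6) = 6*(-1) = -6)
2*((2*7 - 2) + W) = 2*((2*7 - 2) - 6) = 2*((14 - 2) - 6) = 2*(12 - 6) = 2*6 = 12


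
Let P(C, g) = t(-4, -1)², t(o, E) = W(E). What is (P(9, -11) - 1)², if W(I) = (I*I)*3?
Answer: 64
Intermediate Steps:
W(I) = 3*I² (W(I) = I²*3 = 3*I²)
t(o, E) = 3*E²
P(C, g) = 9 (P(C, g) = (3*(-1)²)² = (3*1)² = 3² = 9)
(P(9, -11) - 1)² = (9 - 1)² = 8² = 64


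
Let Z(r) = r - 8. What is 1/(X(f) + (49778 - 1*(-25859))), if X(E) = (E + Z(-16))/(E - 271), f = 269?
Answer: 2/151029 ≈ 1.3242e-5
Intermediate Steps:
Z(r) = -8 + r
X(E) = (-24 + E)/(-271 + E) (X(E) = (E + (-8 - 16))/(E - 271) = (E - 24)/(-271 + E) = (-24 + E)/(-271 + E))
1/(X(f) + (49778 - 1*(-25859))) = 1/((-24 + 269)/(-271 + 269) + (49778 - 1*(-25859))) = 1/(245/(-2) + (49778 + 25859)) = 1/(-1/2*245 + 75637) = 1/(-245/2 + 75637) = 1/(151029/2) = 2/151029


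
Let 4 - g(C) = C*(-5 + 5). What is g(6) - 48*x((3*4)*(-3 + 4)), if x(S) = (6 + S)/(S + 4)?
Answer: -50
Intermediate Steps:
g(C) = 4 (g(C) = 4 - C*(-5 + 5) = 4 - C*0 = 4 - 1*0 = 4 + 0 = 4)
x(S) = (6 + S)/(4 + S)
g(6) - 48*x((3*4)*(-3 + 4)) = 4 - 48*(6 + (3*4)*(-3 + 4))/(4 + (3*4)*(-3 + 4)) = 4 - 48*(6 + 12*1)/(4 + 12*1) = 4 - 48*(6 + 12)/(4 + 12) = 4 - 48*18/16 = 4 - 3*18 = 4 - 48*9/8 = 4 - 54 = -50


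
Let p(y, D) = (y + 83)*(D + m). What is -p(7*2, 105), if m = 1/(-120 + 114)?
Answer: -61013/6 ≈ -10169.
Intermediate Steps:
m = -1/6 (m = 1/(-6) = -1/6 ≈ -0.16667)
p(y, D) = (83 + y)*(-1/6 + D) (p(y, D) = (y + 83)*(D - 1/6) = (83 + y)*(-1/6 + D))
-p(7*2, 105) = -(-83/6 + 83*105 - 7*2/6 + 105*(7*2)) = -(-83/6 + 8715 - 1/6*14 + 105*14) = -(-83/6 + 8715 - 7/3 + 1470) = -1*61013/6 = -61013/6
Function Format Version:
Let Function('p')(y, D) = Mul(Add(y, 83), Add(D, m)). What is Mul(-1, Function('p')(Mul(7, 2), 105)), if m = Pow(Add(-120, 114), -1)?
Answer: Rational(-61013, 6) ≈ -10169.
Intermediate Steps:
m = Rational(-1, 6) (m = Pow(-6, -1) = Rational(-1, 6) ≈ -0.16667)
Function('p')(y, D) = Mul(Add(83, y), Add(Rational(-1, 6), D)) (Function('p')(y, D) = Mul(Add(y, 83), Add(D, Rational(-1, 6))) = Mul(Add(83, y), Add(Rational(-1, 6), D)))
Mul(-1, Function('p')(Mul(7, 2), 105)) = Mul(-1, Add(Rational(-83, 6), Mul(83, 105), Mul(Rational(-1, 6), Mul(7, 2)), Mul(105, Mul(7, 2)))) = Mul(-1, Add(Rational(-83, 6), 8715, Mul(Rational(-1, 6), 14), Mul(105, 14))) = Mul(-1, Add(Rational(-83, 6), 8715, Rational(-7, 3), 1470)) = Mul(-1, Rational(61013, 6)) = Rational(-61013, 6)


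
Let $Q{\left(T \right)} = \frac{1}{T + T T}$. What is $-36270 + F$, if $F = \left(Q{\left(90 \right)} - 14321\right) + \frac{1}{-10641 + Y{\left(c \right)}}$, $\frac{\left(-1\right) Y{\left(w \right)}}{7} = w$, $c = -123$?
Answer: $- \frac{135074934487}{2669940} \approx -50591.0$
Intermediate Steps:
$Q{\left(T \right)} = \frac{1}{T + T^{2}}$
$Y{\left(w \right)} = - 7 w$
$F = - \frac{38236210687}{2669940}$ ($F = \left(\frac{1}{90 \left(1 + 90\right)} - 14321\right) + \frac{1}{-10641 - -861} = \left(\frac{1}{90 \cdot 91} - 14321\right) + \frac{1}{-10641 + 861} = \left(\frac{1}{90} \cdot \frac{1}{91} - 14321\right) + \frac{1}{-9780} = \left(\frac{1}{8190} - 14321\right) - \frac{1}{9780} = - \frac{117288989}{8190} - \frac{1}{9780} = - \frac{38236210687}{2669940} \approx -14321.0$)
$-36270 + F = -36270 - \frac{38236210687}{2669940} = - \frac{135074934487}{2669940}$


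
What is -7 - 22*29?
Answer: -645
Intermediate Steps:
-7 - 22*29 = -7 - 638 = -645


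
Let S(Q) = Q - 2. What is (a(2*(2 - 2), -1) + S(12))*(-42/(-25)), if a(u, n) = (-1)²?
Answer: 462/25 ≈ 18.480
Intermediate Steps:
a(u, n) = 1
S(Q) = -2 + Q
(a(2*(2 - 2), -1) + S(12))*(-42/(-25)) = (1 + (-2 + 12))*(-42/(-25)) = (1 + 10)*(-42*(-1/25)) = 11*(42/25) = 462/25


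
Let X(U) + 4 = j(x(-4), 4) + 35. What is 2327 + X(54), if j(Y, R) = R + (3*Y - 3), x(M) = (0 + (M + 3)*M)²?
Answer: 2407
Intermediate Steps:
x(M) = M²*(3 + M)² (x(M) = (0 + (3 + M)*M)² = (0 + M*(3 + M))² = (M*(3 + M))² = M²*(3 + M)²)
j(Y, R) = -3 + R + 3*Y (j(Y, R) = R + (-3 + 3*Y) = -3 + R + 3*Y)
X(U) = 80 (X(U) = -4 + ((-3 + 4 + 3*((-4)²*(3 - 4)²)) + 35) = -4 + ((-3 + 4 + 3*(16*(-1)²)) + 35) = -4 + ((-3 + 4 + 3*(16*1)) + 35) = -4 + ((-3 + 4 + 3*16) + 35) = -4 + ((-3 + 4 + 48) + 35) = -4 + (49 + 35) = -4 + 84 = 80)
2327 + X(54) = 2327 + 80 = 2407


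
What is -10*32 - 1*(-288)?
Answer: -32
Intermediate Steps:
-10*32 - 1*(-288) = -320 + 288 = -32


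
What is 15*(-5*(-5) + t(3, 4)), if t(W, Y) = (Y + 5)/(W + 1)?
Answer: 1635/4 ≈ 408.75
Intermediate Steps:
t(W, Y) = (5 + Y)/(1 + W)
15*(-5*(-5) + t(3, 4)) = 15*(-5*(-5) + (5 + 4)/(1 + 3)) = 15*(25 + 9/4) = 15*(109/4) = 1635/4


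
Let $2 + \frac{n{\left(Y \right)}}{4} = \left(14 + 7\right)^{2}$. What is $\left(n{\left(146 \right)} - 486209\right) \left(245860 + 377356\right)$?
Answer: $-301918860848$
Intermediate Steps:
$n{\left(Y \right)} = 1756$ ($n{\left(Y \right)} = -8 + 4 \left(14 + 7\right)^{2} = -8 + 4 \cdot 21^{2} = -8 + 4 \cdot 441 = -8 + 1764 = 1756$)
$\left(n{\left(146 \right)} - 486209\right) \left(245860 + 377356\right) = \left(1756 - 486209\right) \left(245860 + 377356\right) = \left(-484453\right) 623216 = -301918860848$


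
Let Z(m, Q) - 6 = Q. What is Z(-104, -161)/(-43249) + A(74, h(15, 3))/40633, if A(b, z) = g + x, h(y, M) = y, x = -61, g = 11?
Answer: 4135665/1757336617 ≈ 0.0023534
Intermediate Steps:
Z(m, Q) = 6 + Q
A(b, z) = -50 (A(b, z) = 11 - 61 = -50)
Z(-104, -161)/(-43249) + A(74, h(15, 3))/40633 = (6 - 161)/(-43249) - 50/40633 = -155*(-1/43249) - 50*1/40633 = 155/43249 - 50/40633 = 4135665/1757336617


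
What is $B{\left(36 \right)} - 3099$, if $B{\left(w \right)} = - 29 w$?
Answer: $-4143$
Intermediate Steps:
$B{\left(36 \right)} - 3099 = \left(-29\right) 36 - 3099 = -1044 - 3099 = -4143$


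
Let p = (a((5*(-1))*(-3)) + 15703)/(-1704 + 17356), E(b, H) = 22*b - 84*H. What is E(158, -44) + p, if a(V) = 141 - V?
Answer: 112271973/15652 ≈ 7173.0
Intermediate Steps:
E(b, H) = -84*H + 22*b
p = 15829/15652 (p = ((141 - 5*(-1)*(-3)) + 15703)/(-1704 + 17356) = ((141 - (-5)*(-3)) + 15703)/15652 = ((141 - 1*15) + 15703)*(1/15652) = ((141 - 15) + 15703)*(1/15652) = (126 + 15703)*(1/15652) = 15829*(1/15652) = 15829/15652 ≈ 1.0113)
E(158, -44) + p = (-84*(-44) + 22*158) + 15829/15652 = (3696 + 3476) + 15829/15652 = 7172 + 15829/15652 = 112271973/15652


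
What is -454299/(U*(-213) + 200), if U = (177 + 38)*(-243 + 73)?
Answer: -454299/7785350 ≈ -0.058353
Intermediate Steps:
U = -36550 (U = 215*(-170) = -36550)
-454299/(U*(-213) + 200) = -454299/(-36550*(-213) + 200) = -454299/(7785150 + 200) = -454299/7785350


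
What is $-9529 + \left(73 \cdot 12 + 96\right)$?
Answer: $-8557$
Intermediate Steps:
$-9529 + \left(73 \cdot 12 + 96\right) = -9529 + \left(876 + 96\right) = -9529 + 972 = -8557$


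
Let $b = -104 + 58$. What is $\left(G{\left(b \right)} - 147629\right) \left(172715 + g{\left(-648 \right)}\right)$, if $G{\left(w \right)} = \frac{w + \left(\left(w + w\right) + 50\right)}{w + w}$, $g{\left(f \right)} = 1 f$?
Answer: $- \frac{584244034815}{23} \approx -2.5402 \cdot 10^{10}$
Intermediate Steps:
$b = -46$
$g{\left(f \right)} = f$
$G{\left(w \right)} = \frac{50 + 3 w}{2 w}$ ($G{\left(w \right)} = \frac{w + \left(2 w + 50\right)}{2 w} = \left(w + \left(50 + 2 w\right)\right) \frac{1}{2 w} = \left(50 + 3 w\right) \frac{1}{2 w} = \frac{50 + 3 w}{2 w}$)
$\left(G{\left(b \right)} - 147629\right) \left(172715 + g{\left(-648 \right)}\right) = \left(\left(\frac{3}{2} + \frac{25}{-46}\right) - 147629\right) \left(172715 - 648\right) = \left(\left(\frac{3}{2} + 25 \left(- \frac{1}{46}\right)\right) - 147629\right) 172067 = \left(\left(\frac{3}{2} - \frac{25}{46}\right) - 147629\right) 172067 = \left(\frac{22}{23} - 147629\right) 172067 = \left(- \frac{3395445}{23}\right) 172067 = - \frac{584244034815}{23}$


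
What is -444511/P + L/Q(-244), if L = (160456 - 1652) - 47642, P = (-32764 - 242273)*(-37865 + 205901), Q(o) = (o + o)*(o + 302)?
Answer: -642182931677555/163512623120616 ≈ -3.9274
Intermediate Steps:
Q(o) = 2*o*(302 + o) (Q(o) = (2*o)*(302 + o) = 2*o*(302 + o))
P = -46216117332 (P = -275037*168036 = -46216117332)
L = 111162 (L = 158804 - 47642 = 111162)
-444511/P + L/Q(-244) = -444511/(-46216117332) + 111162/((2*(-244)*(302 - 244))) = -444511*(-1/46216117332) + 111162/((2*(-244)*58)) = 444511/46216117332 + 111162/(-28304) = 444511/46216117332 + 111162*(-1/28304) = 444511/46216117332 - 55581/14152 = -642182931677555/163512623120616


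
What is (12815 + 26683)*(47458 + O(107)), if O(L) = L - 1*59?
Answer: 1876391988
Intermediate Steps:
O(L) = -59 + L (O(L) = L - 59 = -59 + L)
(12815 + 26683)*(47458 + O(107)) = (12815 + 26683)*(47458 + (-59 + 107)) = 39498*(47458 + 48) = 39498*47506 = 1876391988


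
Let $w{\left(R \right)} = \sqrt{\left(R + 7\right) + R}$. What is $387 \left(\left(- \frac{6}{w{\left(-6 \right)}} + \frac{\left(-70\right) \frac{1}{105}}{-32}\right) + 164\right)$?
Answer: $\frac{1015617}{16} + \frac{2322 i \sqrt{5}}{5} \approx 63476.0 + 1038.4 i$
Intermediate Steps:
$w{\left(R \right)} = \sqrt{7 + 2 R}$ ($w{\left(R \right)} = \sqrt{\left(7 + R\right) + R} = \sqrt{7 + 2 R}$)
$387 \left(\left(- \frac{6}{w{\left(-6 \right)}} + \frac{\left(-70\right) \frac{1}{105}}{-32}\right) + 164\right) = 387 \left(\left(- \frac{6}{\sqrt{7 + 2 \left(-6\right)}} + \frac{\left(-70\right) \frac{1}{105}}{-32}\right) + 164\right) = 387 \left(\left(- \frac{6}{\sqrt{7 - 12}} + \left(-70\right) \frac{1}{105} \left(- \frac{1}{32}\right)\right) + 164\right) = 387 \left(\left(- \frac{6}{\sqrt{-5}} - - \frac{1}{48}\right) + 164\right) = 387 \left(\left(- \frac{6}{i \sqrt{5}} + \frac{1}{48}\right) + 164\right) = 387 \left(\left(- 6 \left(- \frac{i \sqrt{5}}{5}\right) + \frac{1}{48}\right) + 164\right) = 387 \left(\left(\frac{6 i \sqrt{5}}{5} + \frac{1}{48}\right) + 164\right) = 387 \left(\left(\frac{1}{48} + \frac{6 i \sqrt{5}}{5}\right) + 164\right) = 387 \left(\frac{7873}{48} + \frac{6 i \sqrt{5}}{5}\right) = \frac{1015617}{16} + \frac{2322 i \sqrt{5}}{5}$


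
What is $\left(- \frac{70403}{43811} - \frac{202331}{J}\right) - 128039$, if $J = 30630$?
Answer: $- \frac{171830515113601}{1341930930} \approx -1.2805 \cdot 10^{5}$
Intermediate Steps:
$\left(- \frac{70403}{43811} - \frac{202331}{J}\right) - 128039 = \left(- \frac{70403}{43811} - \frac{202331}{30630}\right) - 128039 = - \frac{11020767331}{1341930930} - 128039 = - \frac{171830515113601}{1341930930}$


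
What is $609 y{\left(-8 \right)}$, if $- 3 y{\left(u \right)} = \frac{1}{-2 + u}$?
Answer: $\frac{203}{10} \approx 20.3$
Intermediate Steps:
$y{\left(u \right)} = - \frac{1}{3 \left(-2 + u\right)}$
$609 y{\left(-8 \right)} = 609 \left(- \frac{1}{-6 + 3 \left(-8\right)}\right) = 609 \left(- \frac{1}{-6 - 24}\right) = 609 \left(- \frac{1}{-30}\right) = 609 \left(\left(-1\right) \left(- \frac{1}{30}\right)\right) = 609 \cdot \frac{1}{30} = \frac{203}{10}$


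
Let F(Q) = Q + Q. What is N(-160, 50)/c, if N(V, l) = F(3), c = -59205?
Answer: -2/19735 ≈ -0.00010134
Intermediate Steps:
F(Q) = 2*Q
N(V, l) = 6 (N(V, l) = 2*3 = 6)
N(-160, 50)/c = 6/(-59205) = 6*(-1/59205) = -2/19735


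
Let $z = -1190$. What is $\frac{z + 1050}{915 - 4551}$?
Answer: $\frac{35}{909} \approx 0.038504$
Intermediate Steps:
$\frac{z + 1050}{915 - 4551} = \frac{-1190 + 1050}{915 - 4551} = - \frac{140}{-3636} = \left(-140\right) \left(- \frac{1}{3636}\right) = \frac{35}{909}$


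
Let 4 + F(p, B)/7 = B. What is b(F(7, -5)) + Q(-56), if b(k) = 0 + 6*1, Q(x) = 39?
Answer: 45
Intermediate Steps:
F(p, B) = -28 + 7*B
b(k) = 6 (b(k) = 0 + 6 = 6)
b(F(7, -5)) + Q(-56) = 6 + 39 = 45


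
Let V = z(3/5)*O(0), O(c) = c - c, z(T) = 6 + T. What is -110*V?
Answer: 0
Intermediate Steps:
O(c) = 0
V = 0 (V = (6 + 3/5)*0 = (6 + 3*(⅕))*0 = (6 + ⅗)*0 = (33/5)*0 = 0)
-110*V = -110*0 = 0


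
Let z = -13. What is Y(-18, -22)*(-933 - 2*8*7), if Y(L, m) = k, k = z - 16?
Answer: 30305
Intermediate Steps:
k = -29 (k = -13 - 16 = -29)
Y(L, m) = -29
Y(-18, -22)*(-933 - 2*8*7) = -29*(-933 - 2*8*7) = -29*(-933 - 16*7) = -29*(-933 - 112) = -29*(-1045) = 30305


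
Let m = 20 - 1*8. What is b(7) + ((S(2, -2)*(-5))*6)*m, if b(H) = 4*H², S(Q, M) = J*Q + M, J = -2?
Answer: 2356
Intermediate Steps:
S(Q, M) = M - 2*Q (S(Q, M) = -2*Q + M = M - 2*Q)
m = 12 (m = 20 - 8 = 12)
b(7) + ((S(2, -2)*(-5))*6)*m = 4*7² + (((-2 - 2*2)*(-5))*6)*12 = 4*49 + (((-2 - 4)*(-5))*6)*12 = 196 + (-6*(-5)*6)*12 = 196 + (30*6)*12 = 196 + 180*12 = 196 + 2160 = 2356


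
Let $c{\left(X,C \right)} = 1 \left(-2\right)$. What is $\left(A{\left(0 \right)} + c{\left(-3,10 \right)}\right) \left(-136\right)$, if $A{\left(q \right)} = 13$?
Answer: $-1496$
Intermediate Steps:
$c{\left(X,C \right)} = -2$
$\left(A{\left(0 \right)} + c{\left(-3,10 \right)}\right) \left(-136\right) = \left(13 - 2\right) \left(-136\right) = 11 \left(-136\right) = -1496$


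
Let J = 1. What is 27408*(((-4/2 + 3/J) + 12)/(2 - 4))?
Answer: -178152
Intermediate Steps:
27408*(((-4/2 + 3/J) + 12)/(2 - 4)) = 27408*(((-4/2 + 3/1) + 12)/(2 - 4)) = 27408*(((-4*1/2 + 3*1) + 12)/(-2)) = 27408*(((-2 + 3) + 12)*(-1/2)) = 27408*((1 + 12)*(-1/2)) = 27408*(13*(-1/2)) = 27408*(-13/2) = -178152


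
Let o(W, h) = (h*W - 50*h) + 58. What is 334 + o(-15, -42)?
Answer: 3122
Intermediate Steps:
o(W, h) = 58 - 50*h + W*h (o(W, h) = (W*h - 50*h) + 58 = (-50*h + W*h) + 58 = 58 - 50*h + W*h)
334 + o(-15, -42) = 334 + (58 - 50*(-42) - 15*(-42)) = 334 + (58 + 2100 + 630) = 334 + 2788 = 3122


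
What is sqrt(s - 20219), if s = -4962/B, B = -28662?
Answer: 6*I*sqrt(12816337502)/4777 ≈ 142.19*I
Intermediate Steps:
s = 827/4777 (s = -4962/(-28662) = -4962*(-1/28662) = 827/4777 ≈ 0.17312)
sqrt(s - 20219) = sqrt(827/4777 - 20219) = sqrt(-96585336/4777) = 6*I*sqrt(12816337502)/4777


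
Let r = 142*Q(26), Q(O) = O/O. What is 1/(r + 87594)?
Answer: 1/87736 ≈ 1.1398e-5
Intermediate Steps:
Q(O) = 1
r = 142 (r = 142*1 = 142)
1/(r + 87594) = 1/(142 + 87594) = 1/87736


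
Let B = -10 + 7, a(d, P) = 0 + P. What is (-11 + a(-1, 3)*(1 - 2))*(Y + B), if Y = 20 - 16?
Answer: -14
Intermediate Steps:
a(d, P) = P
B = -3
Y = 4
(-11 + a(-1, 3)*(1 - 2))*(Y + B) = (-11 + 3*(1 - 2))*(4 - 3) = (-11 + 3*(-1))*1 = (-11 - 3)*1 = -14*1 = -14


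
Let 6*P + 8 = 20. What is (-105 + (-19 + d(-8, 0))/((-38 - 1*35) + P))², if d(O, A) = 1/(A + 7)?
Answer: 2709514809/247009 ≈ 10969.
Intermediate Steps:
P = 2 (P = -4/3 + (⅙)*20 = -4/3 + 10/3 = 2)
d(O, A) = 1/(7 + A)
(-105 + (-19 + d(-8, 0))/((-38 - 1*35) + P))² = (-105 + (-19 + 1/(7 + 0))/((-38 - 1*35) + 2))² = (-105 + (-19 + 1/7)/((-38 - 35) + 2))² = (-105 + (-19 + ⅐)/(-73 + 2))² = (-105 - 132/7/(-71))² = (-105 - 132/7*(-1/71))² = (-105 + 132/497)² = (-52053/497)² = 2709514809/247009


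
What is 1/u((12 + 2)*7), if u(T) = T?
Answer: 1/98 ≈ 0.010204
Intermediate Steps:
1/u((12 + 2)*7) = 1/((12 + 2)*7) = 1/(14*7) = 1/98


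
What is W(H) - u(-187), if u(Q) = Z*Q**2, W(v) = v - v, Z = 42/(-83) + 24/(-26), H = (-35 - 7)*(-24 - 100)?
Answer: 53922198/1079 ≈ 49974.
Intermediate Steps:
H = 5208 (H = -42*(-124) = 5208)
Z = -1542/1079 (Z = 42*(-1/83) + 24*(-1/26) = -42/83 - 12/13 = -1542/1079 ≈ -1.4291)
W(v) = 0
u(Q) = -1542*Q**2/1079
W(H) - u(-187) = 0 - (-1542)*(-187)**2/1079 = 0 - (-1542)*34969/1079 = 0 - 1*(-53922198/1079) = 0 + 53922198/1079 = 53922198/1079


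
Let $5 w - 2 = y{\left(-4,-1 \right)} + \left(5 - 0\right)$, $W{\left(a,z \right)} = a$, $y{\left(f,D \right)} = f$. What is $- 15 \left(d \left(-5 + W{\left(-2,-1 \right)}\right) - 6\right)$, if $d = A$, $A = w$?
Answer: $153$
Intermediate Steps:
$w = \frac{3}{5}$ ($w = \frac{2}{5} + \frac{-4 + \left(5 - 0\right)}{5} = \frac{2}{5} + \frac{-4 + \left(5 + 0\right)}{5} = \frac{2}{5} + \frac{-4 + 5}{5} = \frac{2}{5} + \frac{1}{5} \cdot 1 = \frac{2}{5} + \frac{1}{5} = \frac{3}{5} \approx 0.6$)
$A = \frac{3}{5} \approx 0.6$
$d = \frac{3}{5} \approx 0.6$
$- 15 \left(d \left(-5 + W{\left(-2,-1 \right)}\right) - 6\right) = - 15 \left(\frac{3 \left(-5 - 2\right)}{5} - 6\right) = - 15 \left(\frac{3}{5} \left(-7\right) - 6\right) = - 15 \left(- \frac{21}{5} - 6\right) = \left(-15\right) \left(- \frac{51}{5}\right) = 153$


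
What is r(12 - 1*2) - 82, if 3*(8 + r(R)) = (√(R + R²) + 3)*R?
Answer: -80 + 10*√110/3 ≈ -45.040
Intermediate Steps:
r(R) = -8 + R*(3 + √(R + R²))/3 (r(R) = -8 + ((√(R + R²) + 3)*R)/3 = -8 + ((3 + √(R + R²))*R)/3 = -8 + (R*(3 + √(R + R²)))/3 = -8 + R*(3 + √(R + R²))/3)
r(12 - 1*2) - 82 = (-8 + (12 - 1*2) + (12 - 1*2)*√((12 - 1*2)*(1 + (12 - 1*2)))/3) - 82 = (-8 + (12 - 2) + (12 - 2)*√((12 - 2)*(1 + (12 - 2)))/3) - 82 = (-8 + 10 + (⅓)*10*√(10*(1 + 10))) - 82 = (-8 + 10 + (⅓)*10*√(10*11)) - 82 = (-8 + 10 + (⅓)*10*√110) - 82 = (-8 + 10 + 10*√110/3) - 82 = (2 + 10*√110/3) - 82 = -80 + 10*√110/3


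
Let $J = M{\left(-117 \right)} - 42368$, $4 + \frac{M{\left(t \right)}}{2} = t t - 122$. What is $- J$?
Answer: $15242$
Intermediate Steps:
$M{\left(t \right)} = -252 + 2 t^{2}$ ($M{\left(t \right)} = -8 + 2 \left(t t - 122\right) = -8 + 2 \left(t^{2} - 122\right) = -8 + 2 \left(-122 + t^{2}\right) = -8 + \left(-244 + 2 t^{2}\right) = -252 + 2 t^{2}$)
$J = -15242$ ($J = \left(-252 + 2 \left(-117\right)^{2}\right) - 42368 = \left(-252 + 2 \cdot 13689\right) - 42368 = \left(-252 + 27378\right) - 42368 = 27126 - 42368 = -15242$)
$- J = \left(-1\right) \left(-15242\right) = 15242$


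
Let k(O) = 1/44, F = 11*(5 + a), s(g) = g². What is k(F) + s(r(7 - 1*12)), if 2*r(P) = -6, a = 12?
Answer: 397/44 ≈ 9.0227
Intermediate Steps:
r(P) = -3 (r(P) = (½)*(-6) = -3)
F = 187 (F = 11*(5 + 12) = 11*17 = 187)
k(O) = 1/44
k(F) + s(r(7 - 1*12)) = 1/44 + (-3)² = 1/44 + 9 = 397/44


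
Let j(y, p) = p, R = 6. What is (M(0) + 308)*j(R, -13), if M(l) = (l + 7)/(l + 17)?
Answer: -68159/17 ≈ -4009.4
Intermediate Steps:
M(l) = (7 + l)/(17 + l)
(M(0) + 308)*j(R, -13) = ((7 + 0)/(17 + 0) + 308)*(-13) = (7/17 + 308)*(-13) = (5243/17)*(-13) = -68159/17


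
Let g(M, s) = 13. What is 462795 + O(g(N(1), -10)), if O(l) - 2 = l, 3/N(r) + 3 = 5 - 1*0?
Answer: 462810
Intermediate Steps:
N(r) = 3/2 (N(r) = 3/(-3 + (5 - 1*0)) = 3/(-3 + (5 + 0)) = 3/(-3 + 5) = 3/2)
O(l) = 2 + l
462795 + O(g(N(1), -10)) = 462795 + (2 + 13) = 462795 + 15 = 462810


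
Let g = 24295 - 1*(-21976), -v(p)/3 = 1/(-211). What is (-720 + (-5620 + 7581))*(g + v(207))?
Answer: 12116111344/211 ≈ 5.7422e+7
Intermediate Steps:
v(p) = 3/211 (v(p) = -3/(-211) = -3*(-1/211) = 3/211)
g = 46271 (g = 24295 + 21976 = 46271)
(-720 + (-5620 + 7581))*(g + v(207)) = (-720 + (-5620 + 7581))*(46271 + 3/211) = (-720 + 1961)*(9763184/211) = 1241*(9763184/211) = 12116111344/211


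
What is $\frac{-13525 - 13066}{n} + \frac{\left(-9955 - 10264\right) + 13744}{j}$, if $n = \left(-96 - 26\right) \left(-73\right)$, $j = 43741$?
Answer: $- \frac{1220783281}{389557346} \approx -3.1338$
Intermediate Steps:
$n = 8906$ ($n = \left(-122\right) \left(-73\right) = 8906$)
$\frac{-13525 - 13066}{n} + \frac{\left(-9955 - 10264\right) + 13744}{j} = \frac{-13525 - 13066}{8906} + \frac{\left(-9955 - 10264\right) + 13744}{43741} = \left(-13525 - 13066\right) \frac{1}{8906} + \left(-20219 + 13744\right) \frac{1}{43741} = \left(-26591\right) \frac{1}{8906} - \frac{6475}{43741} = - \frac{26591}{8906} - \frac{6475}{43741} = - \frac{1220783281}{389557346}$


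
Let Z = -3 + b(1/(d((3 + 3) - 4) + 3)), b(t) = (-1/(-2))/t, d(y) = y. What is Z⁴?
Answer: 1/16 ≈ 0.062500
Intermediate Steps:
b(t) = 1/(2*t) (b(t) = (-1*(-½))/t = 1/(2*t))
Z = -½ (Z = -3 + 1/(2*(1/(((3 + 3) - 4) + 3))) = -3 + 1/(2*(1/((6 - 4) + 3))) = -3 + 1/(2*(1/(2 + 3))) = -3 + 1/(2*(1/5)) = -3 + 1/(2*(⅕)) = -3 + (½)*5 = -3 + 5/2 = -½ ≈ -0.50000)
Z⁴ = (-½)⁴ = 1/16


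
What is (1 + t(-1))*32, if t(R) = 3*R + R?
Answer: -96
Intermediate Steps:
t(R) = 4*R
(1 + t(-1))*32 = (1 + 4*(-1))*32 = (1 - 4)*32 = -3*32 = -96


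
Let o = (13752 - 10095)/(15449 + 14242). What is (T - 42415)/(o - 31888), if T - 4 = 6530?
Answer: 355114257/315594317 ≈ 1.1252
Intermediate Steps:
o = 1219/9897 (o = 3657/29691 = 3657*(1/29691) = 1219/9897 ≈ 0.12317)
T = 6534 (T = 4 + 6530 = 6534)
(T - 42415)/(o - 31888) = (6534 - 42415)/(1219/9897 - 31888) = -35881/(-315594317/9897) = -35881*(-9897/315594317) = 355114257/315594317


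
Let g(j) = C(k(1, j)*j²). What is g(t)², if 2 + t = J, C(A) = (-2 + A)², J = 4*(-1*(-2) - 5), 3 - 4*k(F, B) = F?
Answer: 84934656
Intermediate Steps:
k(F, B) = ¾ - F/4
J = -12 (J = 4*(2 - 5) = 4*(-3) = -12)
t = -14 (t = -2 - 12 = -14)
g(j) = (-2 + j²/2)² (g(j) = (-2 + (¾ - ¼*1)*j²)² = (-2 + (¾ - ¼)*j²)² = (-2 + j²/2)²)
g(t)² = ((-4 + (-14)²)²/4)² = ((-4 + 196)²/4)² = ((¼)*192²)² = ((¼)*36864)² = 9216² = 84934656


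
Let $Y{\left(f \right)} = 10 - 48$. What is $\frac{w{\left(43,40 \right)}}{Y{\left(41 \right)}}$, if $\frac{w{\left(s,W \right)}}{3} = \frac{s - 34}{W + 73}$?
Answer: $- \frac{27}{4294} \approx -0.0062878$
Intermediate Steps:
$w{\left(s,W \right)} = \frac{3 \left(-34 + s\right)}{73 + W}$ ($w{\left(s,W \right)} = 3 \frac{s - 34}{W + 73} = 3 \frac{-34 + s}{73 + W} = \frac{3 \left(-34 + s\right)}{73 + W}$)
$Y{\left(f \right)} = -38$ ($Y{\left(f \right)} = 10 - 48 = -38$)
$\frac{w{\left(43,40 \right)}}{Y{\left(41 \right)}} = \frac{3 \frac{1}{73 + 40} \left(-34 + 43\right)}{-38} = 3 \cdot \frac{1}{113} \cdot 9 \left(- \frac{1}{38}\right) = \frac{27}{113} \left(- \frac{1}{38}\right) = - \frac{27}{4294}$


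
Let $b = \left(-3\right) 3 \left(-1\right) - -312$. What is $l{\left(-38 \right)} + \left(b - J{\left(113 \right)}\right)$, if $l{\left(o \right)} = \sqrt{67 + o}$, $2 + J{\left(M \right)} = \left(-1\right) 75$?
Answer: $398 + \sqrt{29} \approx 403.39$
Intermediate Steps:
$J{\left(M \right)} = -77$ ($J{\left(M \right)} = -2 - 75 = -77$)
$b = 321$ ($b = \left(-9\right) \left(-1\right) + 312 = 9 + 312 = 321$)
$l{\left(-38 \right)} + \left(b - J{\left(113 \right)}\right) = \sqrt{67 - 38} + \left(321 - -77\right) = \sqrt{29} + \left(321 + 77\right) = \sqrt{29} + 398 = 398 + \sqrt{29}$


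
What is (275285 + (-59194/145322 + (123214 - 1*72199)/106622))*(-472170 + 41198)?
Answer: -459568141728394299786/3873630571 ≈ -1.1864e+11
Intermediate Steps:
(275285 + (-59194/145322 + (123214 - 1*72199)/106622))*(-472170 + 41198) = (275285 + (-59194*1/145322 + (123214 - 72199)*(1/106622)))*(-430972) = (275285 + (-29597/72661 + 51015*(1/106622)))*(-430972) = (275285 + (-29597/72661 + 51015/106622))*(-430972) = (275285 + 551109581/7747261142)*(-430972) = (2132705334585051/7747261142)*(-430972) = -459568141728394299786/3873630571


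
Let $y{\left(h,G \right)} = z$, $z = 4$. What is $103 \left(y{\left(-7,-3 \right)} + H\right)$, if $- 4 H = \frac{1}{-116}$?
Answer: $\frac{191271}{464} \approx 412.22$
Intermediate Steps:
$y{\left(h,G \right)} = 4$
$H = \frac{1}{464}$ ($H = - \frac{1}{4 \left(-116\right)} = \left(- \frac{1}{4}\right) \left(- \frac{1}{116}\right) = \frac{1}{464} \approx 0.0021552$)
$103 \left(y{\left(-7,-3 \right)} + H\right) = 103 \left(4 + \frac{1}{464}\right) = 103 \cdot \frac{1857}{464} = \frac{191271}{464}$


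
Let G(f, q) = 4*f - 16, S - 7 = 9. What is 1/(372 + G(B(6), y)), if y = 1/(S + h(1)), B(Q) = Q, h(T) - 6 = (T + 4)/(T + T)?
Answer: 1/380 ≈ 0.0026316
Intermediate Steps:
h(T) = 6 + (4 + T)/(2*T) (h(T) = 6 + (T + 4)/(T + T) = 6 + (4 + T)/((2*T)) = 6 + (4 + T)*(1/(2*T)) = 6 + (4 + T)/(2*T))
S = 16 (S = 7 + 9 = 16)
y = 2/49 (y = 1/(16 + (13/2 + 2/1)) = 1/(16 + (13/2 + 2*1)) = 1/(16 + (13/2 + 2)) = 1/(16 + 17/2) = 1/(49/2) = 2/49 ≈ 0.040816)
G(f, q) = -16 + 4*f
1/(372 + G(B(6), y)) = 1/(372 + (-16 + 4*6)) = 1/(372 + (-16 + 24)) = 1/(372 + 8) = 1/380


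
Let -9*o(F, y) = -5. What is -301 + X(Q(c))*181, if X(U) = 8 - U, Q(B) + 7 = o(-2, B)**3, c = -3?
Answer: 1737181/729 ≈ 2383.0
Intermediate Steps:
o(F, y) = 5/9 (o(F, y) = -1/9*(-5) = 5/9)
Q(B) = -4978/729 (Q(B) = -7 + (5/9)**3 = -7 + 125/729 = -4978/729)
-301 + X(Q(c))*181 = -301 + (8 - 1*(-4978/729))*181 = -301 + (8 + 4978/729)*181 = -301 + (10810/729)*181 = -301 + 1956610/729 = 1737181/729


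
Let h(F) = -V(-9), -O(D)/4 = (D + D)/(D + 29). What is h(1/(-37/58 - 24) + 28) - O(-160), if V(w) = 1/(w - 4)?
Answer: 16771/1703 ≈ 9.8479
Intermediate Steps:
V(w) = 1/(-4 + w)
O(D) = -8*D/(29 + D) (O(D) = -4*(D + D)/(D + 29) = -4*2*D/(29 + D) = -8*D/(29 + D))
h(F) = 1/13 (h(F) = -1/(-4 - 9) = -1/(-13) = -1*(-1/13) = 1/13)
h(1/(-37/58 - 24) + 28) - O(-160) = 1/13 - (-8)*(-160)/(29 - 160) = 1/13 - (-8)*(-160)/(-131) = 1/13 - (-8)*(-160)*(-1)/131 = 1/13 - 1*(-1280/131) = 1/13 + 1280/131 = 16771/1703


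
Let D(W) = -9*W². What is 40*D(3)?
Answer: -3240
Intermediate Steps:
40*D(3) = 40*(-9*3²) = 40*(-9*9) = 40*(-81) = -3240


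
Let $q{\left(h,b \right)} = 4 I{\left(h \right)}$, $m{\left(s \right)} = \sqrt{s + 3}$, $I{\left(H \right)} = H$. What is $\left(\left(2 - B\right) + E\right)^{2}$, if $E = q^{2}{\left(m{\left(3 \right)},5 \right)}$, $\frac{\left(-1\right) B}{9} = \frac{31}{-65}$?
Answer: $\frac{37100281}{4225} \approx 8781.1$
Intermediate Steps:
$B = \frac{279}{65}$ ($B = - 9 \frac{31}{-65} = - 9 \cdot 31 \left(- \frac{1}{65}\right) = \left(-9\right) \left(- \frac{31}{65}\right) = \frac{279}{65} \approx 4.2923$)
$m{\left(s \right)} = \sqrt{3 + s}$
$q{\left(h,b \right)} = 4 h$
$E = 96$ ($E = \left(4 \sqrt{3 + 3}\right)^{2} = \left(4 \sqrt{6}\right)^{2} = 96$)
$\left(\left(2 - B\right) + E\right)^{2} = \left(\left(2 - \frac{279}{65}\right) + 96\right)^{2} = \left(- \frac{149}{65} + 96\right)^{2} = \left(\frac{6091}{65}\right)^{2} = \frac{37100281}{4225}$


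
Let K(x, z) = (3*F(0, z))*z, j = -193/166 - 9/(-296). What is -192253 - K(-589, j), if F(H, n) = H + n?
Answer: -116043660580339/603586624 ≈ -1.9226e+5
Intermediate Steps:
j = -27817/24568 (j = -193*1/166 - 9*(-1/296) = -193/166 + 9/296 = -27817/24568 ≈ -1.1322)
K(x, z) = 3*z² (K(x, z) = (3*(0 + z))*z = (3*z)*z = 3*z²)
-192253 - K(-589, j) = -192253 - 3*(-27817/24568)² = -192253 - 3*773785489/603586624 = -192253 - 1*2321356467/603586624 = -192253 - 2321356467/603586624 = -116043660580339/603586624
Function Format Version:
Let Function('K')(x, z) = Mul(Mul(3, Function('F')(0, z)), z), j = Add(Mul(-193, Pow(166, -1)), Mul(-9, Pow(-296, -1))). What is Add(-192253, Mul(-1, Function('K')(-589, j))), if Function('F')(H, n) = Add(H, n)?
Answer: Rational(-116043660580339, 603586624) ≈ -1.9226e+5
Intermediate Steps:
j = Rational(-27817, 24568) (j = Add(Mul(-193, Rational(1, 166)), Mul(-9, Rational(-1, 296))) = Add(Rational(-193, 166), Rational(9, 296)) = Rational(-27817, 24568) ≈ -1.1322)
Function('K')(x, z) = Mul(3, Pow(z, 2)) (Function('K')(x, z) = Mul(Mul(3, Add(0, z)), z) = Mul(Mul(3, z), z) = Mul(3, Pow(z, 2)))
Add(-192253, Mul(-1, Function('K')(-589, j))) = Add(-192253, Mul(-1, Mul(3, Pow(Rational(-27817, 24568), 2)))) = Add(-192253, Mul(-1, Mul(3, Rational(773785489, 603586624)))) = Add(-192253, Mul(-1, Rational(2321356467, 603586624))) = Add(-192253, Rational(-2321356467, 603586624)) = Rational(-116043660580339, 603586624)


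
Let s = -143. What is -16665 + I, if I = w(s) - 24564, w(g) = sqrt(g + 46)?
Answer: -41229 + I*sqrt(97) ≈ -41229.0 + 9.8489*I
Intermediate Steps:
w(g) = sqrt(46 + g)
I = -24564 + I*sqrt(97) (I = sqrt(46 - 143) - 24564 = sqrt(-97) - 24564 = I*sqrt(97) - 24564 = -24564 + I*sqrt(97) ≈ -24564.0 + 9.8489*I)
-16665 + I = -16665 + (-24564 + I*sqrt(97)) = -41229 + I*sqrt(97)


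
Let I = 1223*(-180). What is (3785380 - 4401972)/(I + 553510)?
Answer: -308296/166685 ≈ -1.8496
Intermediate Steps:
I = -220140
(3785380 - 4401972)/(I + 553510) = (3785380 - 4401972)/(-220140 + 553510) = -616592/333370 = -616592*1/333370 = -308296/166685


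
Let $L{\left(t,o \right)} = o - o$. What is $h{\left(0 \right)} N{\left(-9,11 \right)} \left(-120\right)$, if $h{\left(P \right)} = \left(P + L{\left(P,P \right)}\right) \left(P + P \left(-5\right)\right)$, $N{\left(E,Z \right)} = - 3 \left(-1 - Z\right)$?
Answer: $0$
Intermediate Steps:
$L{\left(t,o \right)} = 0$
$N{\left(E,Z \right)} = 3 + 3 Z$
$h{\left(P \right)} = - 4 P^{2}$ ($h{\left(P \right)} = \left(P + 0\right) \left(P + P \left(-5\right)\right) = P \left(P - 5 P\right) = P \left(- 4 P\right) = - 4 P^{2}$)
$h{\left(0 \right)} N{\left(-9,11 \right)} \left(-120\right) = - 4 \cdot 0^{2} \left(3 + 3 \cdot 11\right) \left(-120\right) = \left(-4\right) 0 \left(3 + 33\right) \left(-120\right) = 0 \cdot 36 \left(-120\right) = 0 \left(-120\right) = 0$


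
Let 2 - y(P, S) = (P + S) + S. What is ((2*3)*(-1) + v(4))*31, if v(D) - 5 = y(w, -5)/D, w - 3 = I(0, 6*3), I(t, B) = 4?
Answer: 31/4 ≈ 7.7500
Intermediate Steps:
w = 7 (w = 3 + 4 = 7)
y(P, S) = 2 - P - 2*S (y(P, S) = 2 - ((P + S) + S) = 2 - (P + 2*S) = 2 + (-P - 2*S) = 2 - P - 2*S)
v(D) = 5 + 5/D (v(D) = 5 + (2 - 1*7 - 2*(-5))/D = 5 + (2 - 7 + 10)/D = 5 + 5/D)
((2*3)*(-1) + v(4))*31 = ((2*3)*(-1) + (5 + 5/4))*31 = (6*(-1) + (5 + 5*(¼)))*31 = (-6 + (5 + 5/4))*31 = (-6 + 25/4)*31 = (¼)*31 = 31/4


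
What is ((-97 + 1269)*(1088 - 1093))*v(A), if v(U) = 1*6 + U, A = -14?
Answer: 46880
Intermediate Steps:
v(U) = 6 + U
((-97 + 1269)*(1088 - 1093))*v(A) = ((-97 + 1269)*(1088 - 1093))*(6 - 14) = (1172*(-5))*(-8) = -5860*(-8) = 46880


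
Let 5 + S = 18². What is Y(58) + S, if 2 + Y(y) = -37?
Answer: 280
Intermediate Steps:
S = 319 (S = -5 + 18² = -5 + 324 = 319)
Y(y) = -39 (Y(y) = -2 - 37 = -39)
Y(58) + S = -39 + 319 = 280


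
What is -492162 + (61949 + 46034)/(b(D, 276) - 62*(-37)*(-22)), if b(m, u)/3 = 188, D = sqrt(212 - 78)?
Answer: -24560960431/49904 ≈ -4.9216e+5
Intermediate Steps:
D = sqrt(134) ≈ 11.576
b(m, u) = 564 (b(m, u) = 3*188 = 564)
-492162 + (61949 + 46034)/(b(D, 276) - 62*(-37)*(-22)) = -492162 + (61949 + 46034)/(564 - 62*(-37)*(-22)) = -492162 + 107983/(564 + 2294*(-22)) = -492162 + 107983/(564 - 50468) = -492162 + 107983/(-49904) = -492162 + 107983*(-1/49904) = -492162 - 107983/49904 = -24560960431/49904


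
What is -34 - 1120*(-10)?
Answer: 11166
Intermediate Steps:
-34 - 1120*(-10) = -34 - 140*(-80) = -34 + 11200 = 11166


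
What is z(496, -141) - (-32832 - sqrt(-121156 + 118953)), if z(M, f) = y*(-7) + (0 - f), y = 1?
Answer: 32966 + I*sqrt(2203) ≈ 32966.0 + 46.936*I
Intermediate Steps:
z(M, f) = -7 - f (z(M, f) = 1*(-7) + (0 - f) = -7 - f)
z(496, -141) - (-32832 - sqrt(-121156 + 118953)) = (-7 - 1*(-141)) - (-32832 - sqrt(-121156 + 118953)) = (-7 + 141) - (-32832 - sqrt(-2203)) = 134 - (-32832 - I*sqrt(2203)) = 134 + (32832 + I*sqrt(2203)) = 32966 + I*sqrt(2203)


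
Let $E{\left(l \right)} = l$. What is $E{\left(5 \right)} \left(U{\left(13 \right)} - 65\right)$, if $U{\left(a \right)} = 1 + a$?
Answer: $-255$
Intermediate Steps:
$E{\left(5 \right)} \left(U{\left(13 \right)} - 65\right) = 5 \left(\left(1 + 13\right) - 65\right) = 5 \left(14 - 65\right) = 5 \left(-51\right) = -255$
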